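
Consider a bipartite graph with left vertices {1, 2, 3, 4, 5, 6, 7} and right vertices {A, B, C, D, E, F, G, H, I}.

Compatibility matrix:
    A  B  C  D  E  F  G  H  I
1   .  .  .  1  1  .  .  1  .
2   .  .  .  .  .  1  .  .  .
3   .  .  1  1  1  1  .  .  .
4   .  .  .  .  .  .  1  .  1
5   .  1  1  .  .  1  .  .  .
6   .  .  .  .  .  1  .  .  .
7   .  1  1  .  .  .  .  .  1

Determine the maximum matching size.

6

For example, pair 1–D, 2–F, 3–E, 4–G, 5–C, 7–B.
The set {2, 6} has only 1 neighbour ({F}), so by Hall's theorem at most 6 of the 7 left vertices can be matched.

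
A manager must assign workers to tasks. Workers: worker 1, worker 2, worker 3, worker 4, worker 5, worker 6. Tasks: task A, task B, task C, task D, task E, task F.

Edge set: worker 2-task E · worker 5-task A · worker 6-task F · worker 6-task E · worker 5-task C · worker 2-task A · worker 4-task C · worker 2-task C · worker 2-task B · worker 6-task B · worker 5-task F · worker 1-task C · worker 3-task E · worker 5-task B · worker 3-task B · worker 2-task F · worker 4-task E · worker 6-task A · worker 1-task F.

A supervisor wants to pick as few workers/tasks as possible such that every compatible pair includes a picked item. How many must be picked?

5

{task A, task B, task C, task E, task F} is a vertex cover of size 5: every edge has an endpoint in this set.
No smaller cover exists because worker 1–task C, worker 2–task A, worker 3–task B, worker 4–task E, worker 5–task F is a matching of size 5, and a cover must include an endpoint of each of these disjoint edges (König's theorem).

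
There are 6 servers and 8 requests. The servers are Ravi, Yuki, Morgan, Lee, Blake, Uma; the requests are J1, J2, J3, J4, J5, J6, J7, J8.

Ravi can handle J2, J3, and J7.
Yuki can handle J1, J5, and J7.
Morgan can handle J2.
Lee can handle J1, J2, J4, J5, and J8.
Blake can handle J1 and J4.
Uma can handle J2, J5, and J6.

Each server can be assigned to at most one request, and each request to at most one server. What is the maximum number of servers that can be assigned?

6

For example, pair Ravi→J3, Yuki→J7, Morgan→J2, Lee→J8, Blake→J1, Uma→J6.
This saturates every server, so 6 is the maximum.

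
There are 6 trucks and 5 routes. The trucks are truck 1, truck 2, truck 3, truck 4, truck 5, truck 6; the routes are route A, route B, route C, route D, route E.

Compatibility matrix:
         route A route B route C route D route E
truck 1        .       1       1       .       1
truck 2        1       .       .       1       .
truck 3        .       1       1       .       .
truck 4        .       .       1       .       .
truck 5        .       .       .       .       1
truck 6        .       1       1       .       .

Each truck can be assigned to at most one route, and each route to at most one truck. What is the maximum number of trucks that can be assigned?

4

One maximum matching: truck 1–route E, truck 2–route D, truck 3–route B, truck 4–route C.
The set {truck 1, truck 3, truck 4, truck 5, truck 6} has only 3 neighbours ({route B, route C, route E}), so by Hall's theorem at most 4 of the 6 trucks can be matched.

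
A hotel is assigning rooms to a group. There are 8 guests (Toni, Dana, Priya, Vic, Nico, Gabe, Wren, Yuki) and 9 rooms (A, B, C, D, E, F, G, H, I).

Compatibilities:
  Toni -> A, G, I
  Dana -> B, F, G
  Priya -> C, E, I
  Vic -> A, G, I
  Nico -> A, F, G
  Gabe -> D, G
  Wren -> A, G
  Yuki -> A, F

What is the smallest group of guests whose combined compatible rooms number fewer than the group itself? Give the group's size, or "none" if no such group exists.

5

Take S = {Toni, Vic, Nico, Wren, Yuki}. Its neighbourhood is {A, F, G, I}, so |N(S)| = 4 < |S| = 5.
Every subset of size less than 5 has at least as many neighbours as members, so 5 is the minimum.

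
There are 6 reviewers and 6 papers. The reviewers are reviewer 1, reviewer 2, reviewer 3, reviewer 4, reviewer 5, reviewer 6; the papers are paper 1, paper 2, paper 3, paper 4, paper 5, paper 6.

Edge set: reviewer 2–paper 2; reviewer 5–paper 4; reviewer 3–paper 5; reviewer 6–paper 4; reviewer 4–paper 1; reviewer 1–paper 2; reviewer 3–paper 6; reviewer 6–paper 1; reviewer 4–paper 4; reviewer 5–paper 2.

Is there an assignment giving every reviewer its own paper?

The set {reviewer 1, reviewer 2, reviewer 4, reviewer 5, reviewer 6} has only 3 neighbours ({paper 1, paper 2, paper 4}), so by Hall's theorem at most 4 of the 6 reviewers can be matched.
Hence no matching covers every reviewer.

No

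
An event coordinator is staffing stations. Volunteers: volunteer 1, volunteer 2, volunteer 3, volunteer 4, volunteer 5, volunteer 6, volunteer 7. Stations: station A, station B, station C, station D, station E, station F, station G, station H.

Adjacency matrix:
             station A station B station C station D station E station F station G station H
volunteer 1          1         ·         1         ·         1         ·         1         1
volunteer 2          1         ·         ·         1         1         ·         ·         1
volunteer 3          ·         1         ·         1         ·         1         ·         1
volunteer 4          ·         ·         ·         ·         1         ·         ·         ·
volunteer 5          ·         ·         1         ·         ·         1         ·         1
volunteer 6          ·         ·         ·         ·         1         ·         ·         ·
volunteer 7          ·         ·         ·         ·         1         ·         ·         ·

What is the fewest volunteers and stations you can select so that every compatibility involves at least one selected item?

5

{volunteer 1, volunteer 2, volunteer 3, volunteer 5, station E} is a vertex cover of size 5: every edge has an endpoint in this set.
No smaller cover exists because volunteer 1–station C, volunteer 2–station A, volunteer 3–station B, volunteer 4–station E, volunteer 5–station F is a matching of size 5, and a cover must include an endpoint of each of these disjoint edges (König's theorem).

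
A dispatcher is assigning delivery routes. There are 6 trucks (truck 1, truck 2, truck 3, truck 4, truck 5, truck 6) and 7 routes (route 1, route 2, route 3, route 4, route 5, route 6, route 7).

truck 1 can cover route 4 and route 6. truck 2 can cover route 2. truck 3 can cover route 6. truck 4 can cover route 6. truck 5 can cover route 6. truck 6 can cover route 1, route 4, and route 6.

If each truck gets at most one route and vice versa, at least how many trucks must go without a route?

For example, pair truck 1-route 4, truck 2-route 2, truck 3-route 6, truck 6-route 1.
The set {truck 3, truck 4, truck 5} has only 1 neighbour ({route 6}), so by Hall's theorem at most 4 of the 6 trucks can be matched.
That matches 4 of the 6, leaving 2 unmatched; no matching can do better.

2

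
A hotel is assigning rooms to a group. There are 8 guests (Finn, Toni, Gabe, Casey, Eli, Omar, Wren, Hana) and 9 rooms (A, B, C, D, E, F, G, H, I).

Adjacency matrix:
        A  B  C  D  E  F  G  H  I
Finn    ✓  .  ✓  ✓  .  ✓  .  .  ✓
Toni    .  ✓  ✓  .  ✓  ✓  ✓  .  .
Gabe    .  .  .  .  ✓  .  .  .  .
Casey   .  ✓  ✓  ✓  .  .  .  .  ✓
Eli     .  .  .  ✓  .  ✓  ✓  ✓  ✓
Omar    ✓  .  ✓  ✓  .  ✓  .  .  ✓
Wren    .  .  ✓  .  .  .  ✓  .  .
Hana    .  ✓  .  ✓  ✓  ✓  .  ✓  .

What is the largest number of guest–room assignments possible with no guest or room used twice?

One maximum matching: Finn→F, Toni→B, Gabe→E, Casey→D, Eli→G, Omar→A, Wren→C, Hana→H.
All 8 guests are matched, so no larger matching exists.

8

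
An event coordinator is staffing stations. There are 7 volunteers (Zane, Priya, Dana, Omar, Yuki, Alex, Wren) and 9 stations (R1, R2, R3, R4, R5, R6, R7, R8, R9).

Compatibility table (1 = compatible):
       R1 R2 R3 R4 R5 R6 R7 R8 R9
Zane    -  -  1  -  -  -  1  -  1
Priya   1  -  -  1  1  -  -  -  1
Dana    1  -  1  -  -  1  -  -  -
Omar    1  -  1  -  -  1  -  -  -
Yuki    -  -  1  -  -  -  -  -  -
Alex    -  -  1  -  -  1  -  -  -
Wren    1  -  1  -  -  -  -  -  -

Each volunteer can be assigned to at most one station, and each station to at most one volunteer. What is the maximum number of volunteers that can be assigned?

5

For example, pair Zane→R7, Priya→R4, Dana→R6, Omar→R1, Yuki→R3.
The set {Dana, Omar, Yuki, Alex, Wren} has only 3 neighbours ({R1, R3, R6}), so by Hall's theorem at most 5 of the 7 volunteers can be matched.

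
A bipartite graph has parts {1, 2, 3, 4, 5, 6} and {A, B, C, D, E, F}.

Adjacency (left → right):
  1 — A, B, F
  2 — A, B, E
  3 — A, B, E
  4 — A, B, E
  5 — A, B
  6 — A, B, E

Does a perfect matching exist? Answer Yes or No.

The set {2, 3, 4, 5, 6} has only 3 neighbours ({A, B, E}), so by Hall's theorem at most 4 of the 6 left vertices can be matched.
Hence no matching covers every left vertex.

No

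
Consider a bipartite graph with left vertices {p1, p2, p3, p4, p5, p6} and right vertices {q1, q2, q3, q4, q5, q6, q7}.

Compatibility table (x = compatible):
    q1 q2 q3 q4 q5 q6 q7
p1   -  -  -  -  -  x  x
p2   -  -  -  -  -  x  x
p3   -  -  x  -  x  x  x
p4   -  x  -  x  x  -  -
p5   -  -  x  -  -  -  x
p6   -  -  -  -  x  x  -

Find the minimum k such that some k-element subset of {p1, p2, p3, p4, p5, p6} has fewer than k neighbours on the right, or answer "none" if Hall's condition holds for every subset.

Take S = {p1, p2, p3, p5, p6}. Its neighbourhood is {q3, q5, q6, q7}, so |N(S)| = 4 < |S| = 5.
Every subset of size less than 5 has at least as many neighbours as members, so 5 is the minimum.

5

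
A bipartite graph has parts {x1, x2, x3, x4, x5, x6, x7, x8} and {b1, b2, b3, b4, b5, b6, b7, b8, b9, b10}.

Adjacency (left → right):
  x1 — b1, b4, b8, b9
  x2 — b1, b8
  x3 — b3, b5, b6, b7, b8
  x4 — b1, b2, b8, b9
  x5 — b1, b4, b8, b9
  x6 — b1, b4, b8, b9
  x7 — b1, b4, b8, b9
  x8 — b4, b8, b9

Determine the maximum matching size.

One maximum matching: x1-b9, x2-b1, x3-b7, x4-b2, x5-b4, x6-b8.
The set {x1, x2, x5, x6, x7, x8} has only 4 neighbours ({b1, b4, b8, b9}), so by Hall's theorem at most 6 of the 8 left vertices can be matched.

6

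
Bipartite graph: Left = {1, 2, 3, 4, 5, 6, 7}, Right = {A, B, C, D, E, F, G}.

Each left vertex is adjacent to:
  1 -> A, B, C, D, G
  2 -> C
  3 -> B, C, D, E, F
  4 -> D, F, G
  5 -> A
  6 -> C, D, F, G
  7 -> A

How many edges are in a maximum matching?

For example, pair 1→G, 2→C, 3→E, 4→D, 5→A, 6→F.
The set {5, 7} has only 1 neighbour ({A}), so by Hall's theorem at most 6 of the 7 left vertices can be matched.

6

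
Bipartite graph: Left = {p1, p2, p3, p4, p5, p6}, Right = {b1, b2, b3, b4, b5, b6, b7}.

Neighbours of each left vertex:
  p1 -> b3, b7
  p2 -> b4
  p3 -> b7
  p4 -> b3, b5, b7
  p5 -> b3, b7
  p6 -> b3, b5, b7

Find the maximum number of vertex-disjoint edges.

A valid assignment of size 4: p1→b3, p2→b4, p3→b7, p4→b5.
The set {p1, p3, p4, p5, p6} has only 3 neighbours ({b3, b5, b7}), so by Hall's theorem at most 4 of the 6 left vertices can be matched.

4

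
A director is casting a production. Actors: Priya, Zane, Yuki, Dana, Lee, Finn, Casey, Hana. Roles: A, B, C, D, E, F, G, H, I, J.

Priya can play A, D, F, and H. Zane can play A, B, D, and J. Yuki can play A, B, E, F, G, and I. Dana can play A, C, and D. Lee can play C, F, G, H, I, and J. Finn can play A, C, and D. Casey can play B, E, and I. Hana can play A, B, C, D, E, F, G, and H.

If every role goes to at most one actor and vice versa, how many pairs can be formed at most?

8

One maximum matching: Priya→F, Zane→B, Yuki→A, Dana→D, Lee→J, Finn→C, Casey→E, Hana→G.
This saturates every actor, so 8 is the maximum.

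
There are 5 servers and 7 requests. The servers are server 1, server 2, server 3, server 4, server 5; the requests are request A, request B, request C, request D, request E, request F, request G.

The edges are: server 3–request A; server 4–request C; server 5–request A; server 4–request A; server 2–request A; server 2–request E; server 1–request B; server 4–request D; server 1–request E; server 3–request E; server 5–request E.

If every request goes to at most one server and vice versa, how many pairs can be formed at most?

For example, pair server 1→request B, server 2→request A, server 3→request E, server 4→request C.
The set {server 2, server 3, server 5} has only 2 neighbours ({request A, request E}), so by Hall's theorem at most 4 of the 5 servers can be matched.

4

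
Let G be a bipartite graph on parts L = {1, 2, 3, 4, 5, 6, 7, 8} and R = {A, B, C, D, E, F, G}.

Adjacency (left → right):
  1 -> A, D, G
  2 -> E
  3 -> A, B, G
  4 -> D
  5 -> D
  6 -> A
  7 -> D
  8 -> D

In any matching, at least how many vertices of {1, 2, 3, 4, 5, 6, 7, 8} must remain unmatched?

3

A valid assignment of size 5: 1→G, 2→E, 3→B, 4→D, 6→A.
The set {4, 5, 7, 8} has only 1 neighbour ({D}), so by Hall's theorem at most 5 of the 8 left vertices can be matched.
That matches 5 of the 8, leaving 3 unmatched; no matching can do better.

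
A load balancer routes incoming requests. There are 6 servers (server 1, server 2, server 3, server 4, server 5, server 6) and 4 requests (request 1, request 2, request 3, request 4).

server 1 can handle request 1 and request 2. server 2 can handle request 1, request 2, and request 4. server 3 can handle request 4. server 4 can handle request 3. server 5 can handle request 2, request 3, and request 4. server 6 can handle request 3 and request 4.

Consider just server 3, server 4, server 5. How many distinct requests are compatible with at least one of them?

The union of neighbours of {server 3, server 4, server 5} is {request 2, request 3, request 4}, which has 3 elements.
Since |N(S)| = 3 ≥ |S| = 3, Hall's condition holds for this subset.

3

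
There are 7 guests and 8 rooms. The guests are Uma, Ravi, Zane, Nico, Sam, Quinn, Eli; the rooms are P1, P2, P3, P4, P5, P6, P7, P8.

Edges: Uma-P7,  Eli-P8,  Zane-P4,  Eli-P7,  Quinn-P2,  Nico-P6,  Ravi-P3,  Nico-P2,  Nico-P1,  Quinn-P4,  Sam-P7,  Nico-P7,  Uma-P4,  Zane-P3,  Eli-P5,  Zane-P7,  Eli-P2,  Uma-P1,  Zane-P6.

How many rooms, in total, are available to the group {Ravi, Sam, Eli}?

5

The union of neighbours of {Ravi, Sam, Eli} is {P2, P3, P5, P7, P8}, which has 5 elements.
Since |N(S)| = 5 ≥ |S| = 3, Hall's condition holds for this subset.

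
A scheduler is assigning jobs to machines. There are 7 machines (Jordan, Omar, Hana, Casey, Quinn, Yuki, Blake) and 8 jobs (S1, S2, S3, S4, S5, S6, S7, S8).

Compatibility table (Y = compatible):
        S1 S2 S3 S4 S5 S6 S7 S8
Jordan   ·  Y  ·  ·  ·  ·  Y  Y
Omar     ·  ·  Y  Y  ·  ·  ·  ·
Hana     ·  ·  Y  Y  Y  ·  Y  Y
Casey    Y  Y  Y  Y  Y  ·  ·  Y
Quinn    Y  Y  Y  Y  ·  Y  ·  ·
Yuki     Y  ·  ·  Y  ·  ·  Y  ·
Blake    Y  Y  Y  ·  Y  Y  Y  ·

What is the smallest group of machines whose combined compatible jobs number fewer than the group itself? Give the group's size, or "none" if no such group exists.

A matching saturating every machine exists, for instance Jordan→S8, Omar→S4, Hana→S5, Casey→S3, Quinn→S6, Yuki→S7, Blake→S2.
By Hall's marriage theorem, this means |N(S)| ≥ |S| for every subset S, so no violating subset exists.

none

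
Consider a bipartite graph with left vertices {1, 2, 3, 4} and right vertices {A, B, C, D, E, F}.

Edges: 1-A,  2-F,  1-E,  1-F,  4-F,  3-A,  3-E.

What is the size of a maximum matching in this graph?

3

One maximum matching: 1–A, 2–F, 3–E.
The set {2, 4} has only 1 neighbour ({F}), so by Hall's theorem at most 3 of the 4 left vertices can be matched.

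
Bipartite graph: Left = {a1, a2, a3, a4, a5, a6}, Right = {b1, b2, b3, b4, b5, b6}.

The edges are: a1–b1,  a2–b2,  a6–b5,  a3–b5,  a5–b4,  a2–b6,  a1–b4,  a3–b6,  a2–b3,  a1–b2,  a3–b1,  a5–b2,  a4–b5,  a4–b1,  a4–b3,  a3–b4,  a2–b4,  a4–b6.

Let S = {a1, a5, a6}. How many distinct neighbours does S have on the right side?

4

The union of neighbours of {a1, a5, a6} is {b1, b2, b4, b5}, which has 4 elements.
Since |N(S)| = 4 ≥ |S| = 3, Hall's condition holds for this subset.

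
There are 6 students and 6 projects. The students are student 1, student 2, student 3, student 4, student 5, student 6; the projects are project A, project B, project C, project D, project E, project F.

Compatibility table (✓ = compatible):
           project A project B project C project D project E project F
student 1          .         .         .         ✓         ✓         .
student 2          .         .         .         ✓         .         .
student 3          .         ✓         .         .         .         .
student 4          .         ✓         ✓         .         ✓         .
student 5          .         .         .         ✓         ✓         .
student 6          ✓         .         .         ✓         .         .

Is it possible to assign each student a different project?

No

The set {student 1, student 2, student 5} has only 2 neighbours ({project D, project E}), so by Hall's theorem at most 5 of the 6 students can be matched.
Hence no matching covers every student.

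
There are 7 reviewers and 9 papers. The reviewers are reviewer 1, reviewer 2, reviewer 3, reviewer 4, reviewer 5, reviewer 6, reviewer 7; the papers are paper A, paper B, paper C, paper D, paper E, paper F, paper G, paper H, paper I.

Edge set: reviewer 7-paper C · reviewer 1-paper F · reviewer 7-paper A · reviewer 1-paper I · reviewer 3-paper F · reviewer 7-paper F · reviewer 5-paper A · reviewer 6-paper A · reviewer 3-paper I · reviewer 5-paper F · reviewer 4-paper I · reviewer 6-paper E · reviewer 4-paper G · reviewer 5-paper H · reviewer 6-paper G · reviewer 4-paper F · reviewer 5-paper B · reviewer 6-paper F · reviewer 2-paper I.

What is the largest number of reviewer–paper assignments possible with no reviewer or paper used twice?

One maximum matching: reviewer 1–paper F, reviewer 2–paper I, reviewer 4–paper G, reviewer 5–paper H, reviewer 6–paper E, reviewer 7–paper C.
The set {reviewer 1, reviewer 2, reviewer 3} has only 2 neighbours ({paper F, paper I}), so by Hall's theorem at most 6 of the 7 reviewers can be matched.

6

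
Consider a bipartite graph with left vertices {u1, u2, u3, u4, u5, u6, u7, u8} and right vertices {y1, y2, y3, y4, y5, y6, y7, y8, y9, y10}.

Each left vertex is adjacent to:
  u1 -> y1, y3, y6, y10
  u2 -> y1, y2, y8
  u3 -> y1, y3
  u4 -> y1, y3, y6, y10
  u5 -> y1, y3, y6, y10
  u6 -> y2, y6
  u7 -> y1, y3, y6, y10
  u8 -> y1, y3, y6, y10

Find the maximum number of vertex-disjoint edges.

A valid assignment of size 6: u1–y10, u2–y8, u3–y1, u4–y6, u5–y3, u6–y2.
The set {u1, u3, u4, u5, u7, u8} has only 4 neighbours ({y1, y10, y3, y6}), so by Hall's theorem at most 6 of the 8 left vertices can be matched.

6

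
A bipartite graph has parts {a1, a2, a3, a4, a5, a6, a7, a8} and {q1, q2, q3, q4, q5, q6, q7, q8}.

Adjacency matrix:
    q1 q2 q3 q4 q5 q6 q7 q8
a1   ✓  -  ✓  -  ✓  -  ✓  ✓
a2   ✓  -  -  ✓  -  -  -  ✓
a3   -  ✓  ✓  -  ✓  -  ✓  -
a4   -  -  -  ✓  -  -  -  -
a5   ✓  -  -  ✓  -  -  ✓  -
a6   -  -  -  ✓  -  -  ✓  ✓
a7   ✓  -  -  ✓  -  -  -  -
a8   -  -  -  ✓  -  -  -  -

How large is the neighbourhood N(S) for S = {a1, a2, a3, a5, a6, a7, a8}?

7

The union of neighbours of {a1, a2, a3, a5, a6, a7, a8} is {q1, q2, q3, q4, q5, q7, q8}, which has 7 elements.
Since |N(S)| = 7 ≥ |S| = 7, Hall's condition holds for this subset.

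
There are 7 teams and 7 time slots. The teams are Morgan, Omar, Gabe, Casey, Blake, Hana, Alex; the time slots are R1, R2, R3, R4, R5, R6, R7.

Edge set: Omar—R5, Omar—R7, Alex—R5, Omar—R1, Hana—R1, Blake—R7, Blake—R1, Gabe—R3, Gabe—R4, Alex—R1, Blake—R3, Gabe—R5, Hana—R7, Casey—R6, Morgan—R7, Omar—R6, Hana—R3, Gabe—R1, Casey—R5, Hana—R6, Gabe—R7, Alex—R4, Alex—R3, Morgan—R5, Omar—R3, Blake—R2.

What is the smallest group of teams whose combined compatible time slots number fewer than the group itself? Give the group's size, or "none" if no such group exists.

A matching saturating every team exists, for instance Morgan→R5, Omar→R1, Gabe→R3, Casey→R6, Blake→R2, Hana→R7, Alex→R4.
By Hall's marriage theorem, this means |N(S)| ≥ |S| for every subset S, so no violating subset exists.

none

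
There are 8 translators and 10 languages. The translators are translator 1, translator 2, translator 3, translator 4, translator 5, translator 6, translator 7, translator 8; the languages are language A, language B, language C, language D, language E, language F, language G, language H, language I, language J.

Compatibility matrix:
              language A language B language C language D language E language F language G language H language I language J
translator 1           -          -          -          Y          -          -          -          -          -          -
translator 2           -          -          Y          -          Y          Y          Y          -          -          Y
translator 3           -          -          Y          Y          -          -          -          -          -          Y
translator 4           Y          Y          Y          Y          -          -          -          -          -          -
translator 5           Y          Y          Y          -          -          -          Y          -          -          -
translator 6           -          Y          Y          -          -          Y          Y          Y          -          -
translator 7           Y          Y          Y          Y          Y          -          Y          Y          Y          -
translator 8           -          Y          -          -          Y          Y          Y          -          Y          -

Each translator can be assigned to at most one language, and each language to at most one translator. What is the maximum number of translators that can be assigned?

For example, pair translator 1→language D, translator 2→language J, translator 3→language C, translator 4→language B, translator 5→language A, translator 6→language H, translator 7→language G, translator 8→language F.
This saturates every translator, so 8 is the maximum.

8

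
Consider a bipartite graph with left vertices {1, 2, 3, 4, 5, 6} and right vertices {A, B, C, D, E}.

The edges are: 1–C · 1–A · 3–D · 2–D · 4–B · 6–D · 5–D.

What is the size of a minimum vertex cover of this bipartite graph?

A maximum matching has 3 edges (e.g. 1–C, 2–D, 4–B).
By König's theorem the minimum vertex cover has the same size. One such cover is {1, 4, D}.

3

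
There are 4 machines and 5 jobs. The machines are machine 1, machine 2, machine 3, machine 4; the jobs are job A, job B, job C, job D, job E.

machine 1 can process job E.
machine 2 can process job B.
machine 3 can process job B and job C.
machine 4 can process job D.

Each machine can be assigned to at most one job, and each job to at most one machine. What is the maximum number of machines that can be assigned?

4

One maximum matching: machine 1→job E, machine 2→job B, machine 3→job C, machine 4→job D.
All 4 machines are matched, so no larger matching exists.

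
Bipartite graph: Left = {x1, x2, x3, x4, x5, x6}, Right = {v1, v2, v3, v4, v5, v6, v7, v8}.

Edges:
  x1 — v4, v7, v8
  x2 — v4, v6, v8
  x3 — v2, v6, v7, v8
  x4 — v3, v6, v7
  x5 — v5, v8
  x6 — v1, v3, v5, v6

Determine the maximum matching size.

A valid assignment of size 6: x1→v4, x2→v8, x3→v2, x4→v7, x5→v5, x6→v6.
All 6 left vertices are matched, so no larger matching exists.

6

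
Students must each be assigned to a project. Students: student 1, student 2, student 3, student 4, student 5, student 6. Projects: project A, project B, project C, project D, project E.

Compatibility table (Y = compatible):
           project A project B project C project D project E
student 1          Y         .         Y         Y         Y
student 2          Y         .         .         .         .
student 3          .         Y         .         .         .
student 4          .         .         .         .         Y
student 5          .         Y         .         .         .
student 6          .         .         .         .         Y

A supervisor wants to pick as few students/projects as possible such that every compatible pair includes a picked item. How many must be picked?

4

A maximum matching has 4 edges (e.g. student 1–project C, student 2–project A, student 3–project B, student 4–project E).
By König's theorem the minimum vertex cover has the same size. One such cover is {student 1, student 2, project B, project E}.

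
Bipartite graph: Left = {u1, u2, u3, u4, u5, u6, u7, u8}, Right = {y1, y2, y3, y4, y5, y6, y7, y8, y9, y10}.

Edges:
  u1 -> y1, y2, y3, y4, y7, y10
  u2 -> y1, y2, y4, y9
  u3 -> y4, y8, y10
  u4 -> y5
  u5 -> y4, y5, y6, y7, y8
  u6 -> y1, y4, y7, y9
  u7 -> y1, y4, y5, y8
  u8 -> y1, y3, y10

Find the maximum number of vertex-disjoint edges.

For example, pair u1→y4, u2→y2, u3→y10, u4→y5, u5→y6, u6→y7, u7→y1, u8→y3.
All 8 left vertices are matched, so no larger matching exists.

8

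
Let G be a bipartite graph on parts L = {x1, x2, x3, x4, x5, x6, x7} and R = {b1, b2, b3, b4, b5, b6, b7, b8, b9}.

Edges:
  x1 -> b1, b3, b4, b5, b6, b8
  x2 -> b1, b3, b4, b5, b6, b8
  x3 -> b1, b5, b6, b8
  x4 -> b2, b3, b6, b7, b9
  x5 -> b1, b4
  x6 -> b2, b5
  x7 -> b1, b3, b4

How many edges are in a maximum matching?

7

A valid assignment of size 7: x1→b6, x2→b1, x3→b8, x4→b7, x5→b4, x6→b5, x7→b3.
This saturates every left vertex, so 7 is the maximum.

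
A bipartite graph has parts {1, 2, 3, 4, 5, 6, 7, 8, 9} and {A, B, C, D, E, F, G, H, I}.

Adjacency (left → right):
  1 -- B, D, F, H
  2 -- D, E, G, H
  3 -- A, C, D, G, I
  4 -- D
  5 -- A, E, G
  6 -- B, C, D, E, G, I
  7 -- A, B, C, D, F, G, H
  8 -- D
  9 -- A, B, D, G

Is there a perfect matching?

The set {4, 8} has only 1 neighbour ({D}), so by Hall's theorem at most 8 of the 9 left vertices can be matched.
Hence no matching covers every left vertex.

No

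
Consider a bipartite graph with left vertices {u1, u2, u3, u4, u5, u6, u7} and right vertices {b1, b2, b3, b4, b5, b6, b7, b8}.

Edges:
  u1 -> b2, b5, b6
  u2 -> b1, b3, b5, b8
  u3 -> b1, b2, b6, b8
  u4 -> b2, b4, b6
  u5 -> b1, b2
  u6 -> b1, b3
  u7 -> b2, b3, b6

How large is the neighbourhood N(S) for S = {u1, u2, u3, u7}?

6

The union of neighbours of {u1, u2, u3, u7} is {b1, b2, b3, b5, b6, b8}, which has 6 elements.
Since |N(S)| = 6 ≥ |S| = 4, Hall's condition holds for this subset.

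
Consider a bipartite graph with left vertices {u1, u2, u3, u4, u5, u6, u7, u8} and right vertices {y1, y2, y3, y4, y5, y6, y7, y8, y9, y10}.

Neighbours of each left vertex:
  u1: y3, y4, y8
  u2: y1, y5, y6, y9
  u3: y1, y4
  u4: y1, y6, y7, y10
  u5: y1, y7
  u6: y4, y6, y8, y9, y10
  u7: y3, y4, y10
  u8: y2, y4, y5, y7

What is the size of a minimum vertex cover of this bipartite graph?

{u1, u2, u3, u4, u5, u6, u7, u8} is a vertex cover of size 8: every edge has an endpoint in this set.
No smaller cover exists because u1–y8, u2–y6, u3–y4, u4–y10, u5–y1, u6–y9, u7–y3, u8–y7 is a matching of size 8, and a cover must include an endpoint of each of these disjoint edges (König's theorem).

8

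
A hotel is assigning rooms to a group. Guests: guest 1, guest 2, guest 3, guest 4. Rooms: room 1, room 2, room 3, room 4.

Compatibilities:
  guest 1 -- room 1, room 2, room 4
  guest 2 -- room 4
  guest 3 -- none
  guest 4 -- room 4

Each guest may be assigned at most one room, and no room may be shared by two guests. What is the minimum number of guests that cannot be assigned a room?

2

One maximum matching: guest 1–room 1, guest 2–room 4.
The set {guest 2, guest 3, guest 4} has only 1 neighbour ({room 4}), so by Hall's theorem at most 2 of the 4 guests can be matched.
That matches 2 of the 4, leaving 2 unmatched; no matching can do better.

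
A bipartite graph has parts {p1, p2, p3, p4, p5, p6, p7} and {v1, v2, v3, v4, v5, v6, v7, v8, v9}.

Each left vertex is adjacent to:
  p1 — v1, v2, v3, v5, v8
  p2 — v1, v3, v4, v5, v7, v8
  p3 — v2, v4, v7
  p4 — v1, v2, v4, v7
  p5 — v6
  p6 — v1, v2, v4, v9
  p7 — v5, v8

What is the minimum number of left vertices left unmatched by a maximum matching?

0

A valid assignment of size 7: p1-v2, p2-v3, p3-v4, p4-v7, p5-v6, p6-v1, p7-v8.
This saturates every left vertex, so 7 is the maximum.
That matches 7 of the 7, leaving 0 unmatched; no matching can do better.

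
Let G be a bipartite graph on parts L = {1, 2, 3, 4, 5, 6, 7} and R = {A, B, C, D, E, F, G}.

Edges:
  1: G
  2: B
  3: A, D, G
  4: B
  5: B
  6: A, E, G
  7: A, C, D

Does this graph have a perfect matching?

No

The set {2, 4, 5} has only 1 neighbour ({B}), so by Hall's theorem at most 5 of the 7 left vertices can be matched.
Hence no matching covers every left vertex.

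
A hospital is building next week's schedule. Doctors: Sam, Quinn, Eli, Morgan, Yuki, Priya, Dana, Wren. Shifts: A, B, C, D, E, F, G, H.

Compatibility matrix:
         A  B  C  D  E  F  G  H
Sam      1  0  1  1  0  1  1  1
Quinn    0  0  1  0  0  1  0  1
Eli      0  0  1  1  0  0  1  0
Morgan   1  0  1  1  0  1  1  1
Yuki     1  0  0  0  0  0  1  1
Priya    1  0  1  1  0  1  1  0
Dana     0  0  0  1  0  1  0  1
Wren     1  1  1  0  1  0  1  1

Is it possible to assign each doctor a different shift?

No

The set {Sam, Quinn, Eli, Morgan, Yuki, Priya, Dana} has only 6 neighbours ({A, C, D, F, G, H}), so by Hall's theorem at most 7 of the 8 doctors can be matched.
Hence no matching covers every doctor.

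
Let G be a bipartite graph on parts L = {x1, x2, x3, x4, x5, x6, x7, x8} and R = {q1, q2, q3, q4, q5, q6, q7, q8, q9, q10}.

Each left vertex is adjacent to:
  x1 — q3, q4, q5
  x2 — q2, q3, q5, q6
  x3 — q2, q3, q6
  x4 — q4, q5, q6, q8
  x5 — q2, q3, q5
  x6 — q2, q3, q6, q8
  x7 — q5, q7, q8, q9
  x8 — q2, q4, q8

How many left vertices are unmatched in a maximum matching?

A valid assignment of size 7: x1-q4, x2-q2, x3-q3, x4-q8, x5-q5, x6-q6, x7-q7.
The set {x1, x2, x3, x4, x5, x6, x8} has only 6 neighbours ({q2, q3, q4, q5, q6, q8}), so by Hall's theorem at most 7 of the 8 left vertices can be matched.
That matches 7 of the 8, leaving 1 unmatched; no matching can do better.

1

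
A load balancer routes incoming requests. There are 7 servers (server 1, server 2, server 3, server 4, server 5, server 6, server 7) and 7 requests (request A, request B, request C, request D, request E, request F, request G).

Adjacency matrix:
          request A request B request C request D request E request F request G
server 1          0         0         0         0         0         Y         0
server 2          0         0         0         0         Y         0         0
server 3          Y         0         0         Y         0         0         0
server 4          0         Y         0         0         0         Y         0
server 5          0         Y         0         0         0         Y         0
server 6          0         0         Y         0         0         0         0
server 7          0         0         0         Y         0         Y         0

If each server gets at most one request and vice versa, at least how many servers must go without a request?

1

One maximum matching: server 1–request F, server 2–request E, server 3–request A, server 4–request B, server 6–request C, server 7–request D.
The set {server 1, server 4, server 5} has only 2 neighbours ({request B, request F}), so by Hall's theorem at most 6 of the 7 servers can be matched.
That matches 6 of the 7, leaving 1 unmatched; no matching can do better.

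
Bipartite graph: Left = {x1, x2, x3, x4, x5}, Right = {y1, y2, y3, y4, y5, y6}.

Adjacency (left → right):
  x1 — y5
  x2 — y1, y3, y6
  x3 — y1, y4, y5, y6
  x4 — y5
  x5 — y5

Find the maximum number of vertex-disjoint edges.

One maximum matching: x1→y5, x2→y3, x3→y1.
The set {x1, x4, x5} has only 1 neighbour ({y5}), so by Hall's theorem at most 3 of the 5 left vertices can be matched.

3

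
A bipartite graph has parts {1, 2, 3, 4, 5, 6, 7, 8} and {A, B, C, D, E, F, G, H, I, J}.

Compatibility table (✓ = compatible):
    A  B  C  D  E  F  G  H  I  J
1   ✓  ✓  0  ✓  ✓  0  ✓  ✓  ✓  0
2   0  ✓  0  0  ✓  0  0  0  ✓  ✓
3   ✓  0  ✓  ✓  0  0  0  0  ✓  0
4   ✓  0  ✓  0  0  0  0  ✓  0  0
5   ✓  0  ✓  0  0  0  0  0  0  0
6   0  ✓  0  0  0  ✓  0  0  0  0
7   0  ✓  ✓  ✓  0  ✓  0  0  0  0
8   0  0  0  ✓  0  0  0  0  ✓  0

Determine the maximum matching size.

For example, pair 1–G, 2–E, 3–I, 4–H, 5–C, 6–F, 7–B, 8–D.
This saturates every left vertex, so 8 is the maximum.

8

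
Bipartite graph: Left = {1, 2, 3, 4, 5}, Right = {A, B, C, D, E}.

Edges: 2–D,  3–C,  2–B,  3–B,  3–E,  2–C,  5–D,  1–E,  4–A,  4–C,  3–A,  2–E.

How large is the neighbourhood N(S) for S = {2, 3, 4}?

The union of neighbours of {2, 3, 4} is {A, B, C, D, E}, which has 5 elements.
Since |N(S)| = 5 ≥ |S| = 3, Hall's condition holds for this subset.

5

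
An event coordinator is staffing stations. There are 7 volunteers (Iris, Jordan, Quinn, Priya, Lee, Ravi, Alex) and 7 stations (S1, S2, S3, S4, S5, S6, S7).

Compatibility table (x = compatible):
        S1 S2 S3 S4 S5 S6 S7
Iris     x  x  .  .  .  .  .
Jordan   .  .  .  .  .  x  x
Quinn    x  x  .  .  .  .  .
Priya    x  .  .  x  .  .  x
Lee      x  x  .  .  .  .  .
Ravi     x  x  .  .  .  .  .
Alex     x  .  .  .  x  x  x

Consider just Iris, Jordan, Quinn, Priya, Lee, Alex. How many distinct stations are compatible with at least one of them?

6

The union of neighbours of {Iris, Jordan, Quinn, Priya, Lee, Alex} is {S1, S2, S4, S5, S6, S7}, which has 6 elements.
Since |N(S)| = 6 ≥ |S| = 6, Hall's condition holds for this subset.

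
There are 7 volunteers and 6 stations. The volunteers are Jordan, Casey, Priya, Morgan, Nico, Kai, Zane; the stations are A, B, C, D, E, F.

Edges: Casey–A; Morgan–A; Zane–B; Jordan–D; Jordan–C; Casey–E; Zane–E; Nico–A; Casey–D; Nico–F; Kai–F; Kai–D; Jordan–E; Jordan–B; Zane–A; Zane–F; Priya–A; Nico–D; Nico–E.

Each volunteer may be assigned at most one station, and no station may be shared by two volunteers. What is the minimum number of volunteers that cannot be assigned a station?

1

A valid assignment of size 6: Jordan–C, Casey–D, Priya–A, Nico–E, Kai–F, Zane–B.
The set {Priya, Morgan} has only 1 neighbour ({A}), so by Hall's theorem at most 6 of the 7 volunteers can be matched.
That matches 6 of the 7, leaving 1 unmatched; no matching can do better.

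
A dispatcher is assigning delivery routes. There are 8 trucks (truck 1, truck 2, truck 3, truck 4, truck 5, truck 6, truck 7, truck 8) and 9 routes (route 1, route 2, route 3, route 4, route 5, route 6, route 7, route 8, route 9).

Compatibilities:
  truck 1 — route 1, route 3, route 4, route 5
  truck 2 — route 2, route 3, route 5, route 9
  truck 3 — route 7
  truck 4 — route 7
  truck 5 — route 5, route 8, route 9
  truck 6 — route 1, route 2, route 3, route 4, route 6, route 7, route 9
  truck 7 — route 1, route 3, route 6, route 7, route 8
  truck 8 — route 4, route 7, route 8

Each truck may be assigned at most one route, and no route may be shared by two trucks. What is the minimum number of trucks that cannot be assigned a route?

For example, pair truck 1-route 3, truck 2-route 2, truck 3-route 7, truck 5-route 9, truck 6-route 1, truck 7-route 8, truck 8-route 4.
The set {truck 3, truck 4} has only 1 neighbour ({route 7}), so by Hall's theorem at most 7 of the 8 trucks can be matched.
That matches 7 of the 8, leaving 1 unmatched; no matching can do better.

1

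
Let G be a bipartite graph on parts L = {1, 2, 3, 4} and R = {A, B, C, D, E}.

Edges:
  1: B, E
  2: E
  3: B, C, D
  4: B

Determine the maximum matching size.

One maximum matching: 1→B, 2→E, 3→C.
The set {1, 2, 4} has only 2 neighbours ({B, E}), so by Hall's theorem at most 3 of the 4 left vertices can be matched.

3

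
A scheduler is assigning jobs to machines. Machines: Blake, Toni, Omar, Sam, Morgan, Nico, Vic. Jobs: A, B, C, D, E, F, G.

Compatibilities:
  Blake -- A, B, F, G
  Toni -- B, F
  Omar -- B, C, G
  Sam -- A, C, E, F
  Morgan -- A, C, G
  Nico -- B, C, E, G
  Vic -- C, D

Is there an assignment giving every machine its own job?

One maximum matching: Blake–A, Toni–F, Omar–C, Sam–E, Morgan–G, Nico–B, Vic–D.
All 7 machines are covered.

Yes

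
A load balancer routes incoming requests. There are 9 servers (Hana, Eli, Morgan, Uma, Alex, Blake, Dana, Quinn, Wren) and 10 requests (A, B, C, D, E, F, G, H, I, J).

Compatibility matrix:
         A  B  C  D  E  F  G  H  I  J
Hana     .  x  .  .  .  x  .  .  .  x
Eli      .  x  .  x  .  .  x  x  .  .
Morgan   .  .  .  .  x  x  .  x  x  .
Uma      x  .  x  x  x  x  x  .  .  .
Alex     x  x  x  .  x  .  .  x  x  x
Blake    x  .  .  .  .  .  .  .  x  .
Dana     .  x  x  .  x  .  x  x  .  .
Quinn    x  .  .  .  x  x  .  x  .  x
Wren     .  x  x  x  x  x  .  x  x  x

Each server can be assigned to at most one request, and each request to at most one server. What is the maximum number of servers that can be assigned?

9

A valid assignment of size 9: Hana-B, Eli-D, Morgan-H, Uma-F, Alex-E, Blake-I, Dana-G, Quinn-A, Wren-J.
All 9 servers are matched, so no larger matching exists.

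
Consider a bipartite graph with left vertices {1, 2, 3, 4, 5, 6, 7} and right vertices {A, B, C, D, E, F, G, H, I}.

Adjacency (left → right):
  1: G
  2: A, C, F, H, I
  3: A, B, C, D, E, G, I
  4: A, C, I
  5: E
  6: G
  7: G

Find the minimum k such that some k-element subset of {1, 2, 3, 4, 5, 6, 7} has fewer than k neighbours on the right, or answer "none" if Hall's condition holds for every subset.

Take S = {1, 6}. Its neighbourhood is {G}, so |N(S)| = 1 < |S| = 2.
No single vertex violates Hall's condition since each has at least one neighbour, so 2 is the minimum.

2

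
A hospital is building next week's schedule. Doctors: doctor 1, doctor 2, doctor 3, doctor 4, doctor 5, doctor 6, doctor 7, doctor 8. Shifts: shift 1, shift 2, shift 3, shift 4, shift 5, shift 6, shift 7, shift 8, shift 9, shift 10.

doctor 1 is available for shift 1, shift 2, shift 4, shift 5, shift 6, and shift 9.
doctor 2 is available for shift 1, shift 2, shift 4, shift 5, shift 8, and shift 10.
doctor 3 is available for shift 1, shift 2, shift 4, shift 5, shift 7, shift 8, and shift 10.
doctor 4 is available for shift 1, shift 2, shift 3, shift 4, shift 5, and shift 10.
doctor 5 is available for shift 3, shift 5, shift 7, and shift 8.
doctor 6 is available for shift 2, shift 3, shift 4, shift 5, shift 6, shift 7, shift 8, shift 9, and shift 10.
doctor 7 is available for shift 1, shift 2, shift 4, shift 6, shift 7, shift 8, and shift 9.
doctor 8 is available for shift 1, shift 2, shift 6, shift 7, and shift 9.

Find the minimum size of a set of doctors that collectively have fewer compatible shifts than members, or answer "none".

A matching saturating every doctor exists, for instance doctor 1→shift 2, doctor 2→shift 4, doctor 3→shift 8, doctor 4→shift 1, doctor 5→shift 3, doctor 6→shift 5, doctor 7→shift 6, doctor 8→shift 7.
By Hall's marriage theorem, this means |N(S)| ≥ |S| for every subset S, so no violating subset exists.

none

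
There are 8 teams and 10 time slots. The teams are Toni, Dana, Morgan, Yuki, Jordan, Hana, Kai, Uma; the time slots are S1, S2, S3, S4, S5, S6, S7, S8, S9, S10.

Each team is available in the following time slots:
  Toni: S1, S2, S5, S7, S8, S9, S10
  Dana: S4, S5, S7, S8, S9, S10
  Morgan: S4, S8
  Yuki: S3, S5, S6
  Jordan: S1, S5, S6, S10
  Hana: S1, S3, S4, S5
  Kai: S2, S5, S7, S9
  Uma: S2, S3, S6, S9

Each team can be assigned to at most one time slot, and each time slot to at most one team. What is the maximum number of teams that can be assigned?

One maximum matching: Toni-S9, Dana-S4, Morgan-S8, Yuki-S6, Jordan-S10, Hana-S3, Kai-S7, Uma-S2.
All 8 teams are matched, so no larger matching exists.

8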